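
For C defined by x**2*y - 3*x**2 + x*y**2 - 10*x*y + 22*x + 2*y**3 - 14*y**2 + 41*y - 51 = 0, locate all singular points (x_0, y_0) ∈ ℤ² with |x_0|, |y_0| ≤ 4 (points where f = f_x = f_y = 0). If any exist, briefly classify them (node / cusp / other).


Singular points: {(3, 2)}; classification: node.

Compute partial derivatives:
  f_x = 2*x*y - 6*x + y**2 - 10*y + 22.
  f_y = x**2 + 2*x*y - 10*x + 6*y**2 - 28*y + 41.
Scan x_0 ∈ {−4, ..., 4}. For each x_0, f_y(x_0, y) is a polynomial in y; find its integer roots y ∈ {−4, ..., 4}, then test f_x and f at those candidates.
  x = -4: f_y(-4, y) = 6*y**2 - 36*y + 97; no integer root y with |y| ≤ 4.
  x = -3: f_y(-3, y) = 6*y**2 - 34*y + 80; no integer root y with |y| ≤ 4.
  x = -2: f_y(-2, y) = 6*y**2 - 32*y + 65; no integer root y with |y| ≤ 4.
  x = -1: f_y(-1, y) = 6*y**2 - 30*y + 52; no integer root y with |y| ≤ 4.
  x = 0: f_y(0, y) = 6*y**2 - 28*y + 41; no integer root y with |y| ≤ 4.
  x = 1: f_y(1, y) = 6*y**2 - 26*y + 32; no integer root y with |y| ≤ 4.
  x = 2: f_y(2, y) = 6*y**2 - 24*y + 25; no integer root y with |y| ≤ 4.
  x = 3: f_y(3, y) = 6*y**2 - 22*y + 20; vanishes at y ∈ {2}. (3, 2): f_x = 0, f = 0 — SINGULAR.
  x = 4: f_y(4, y) = 6*y**2 - 20*y + 17; no integer root y with |y| ≤ 4.
Only singular point on the grid: (3, 2).
Classify: substitute x = 3 + u, y = 2 + v and expand: f = u**2*v - u**2 + u*v**2 + 2*v**3 + v**2.
No constant or linear terms (consistent with a singular point). Quadratic part: -u**2 + v**2. Cubic part: u**2*v + u*v**2 + 2*v**3.
The quadratic part v**2 - u**2 = (v − u)(v + u) splits into two distinct linear factors, so there are two distinct tangent lines y − 2 = ±(x − 3) — this is a node (ordinary double point).
Classification: node.


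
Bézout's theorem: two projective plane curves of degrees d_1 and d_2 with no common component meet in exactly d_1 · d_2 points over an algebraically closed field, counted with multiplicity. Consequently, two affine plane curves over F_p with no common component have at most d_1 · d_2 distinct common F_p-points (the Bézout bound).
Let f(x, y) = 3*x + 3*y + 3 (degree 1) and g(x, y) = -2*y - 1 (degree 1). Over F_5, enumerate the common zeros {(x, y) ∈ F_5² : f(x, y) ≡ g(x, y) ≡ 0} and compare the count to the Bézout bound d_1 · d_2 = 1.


Common zeros: {(2, 2)}; count = 1; Bézout bound = 1.

deg(f) = 1, deg(g) = 1, so Bézout bound = 1.
Scan x ∈ F_5. For each x, list the y ∈ F_5 with f(x, y) ≡ 0 and those with g(x, y) ≡ 0 (mod 5); the common zeros in that column are the intersection.
  x = 0: f ≡ 0 at y ∈ {4}; g ≡ 0 at y ∈ {2}; common: ∅.
  x = 1: f ≡ 0 at y ∈ {3}; g ≡ 0 at y ∈ {2}; common: ∅.
  x = 2: f ≡ 0 at y ∈ {2}; g ≡ 0 at y ∈ {2}; common: {2}.
  x = 3: f ≡ 0 at y ∈ {1}; g ≡ 0 at y ∈ {2}; common: ∅.
  x = 4: f ≡ 0 at y ∈ {0}; g ≡ 0 at y ∈ {2}; common: ∅.
Collecting: common zeros = {(2, 2)}, so the count is 1.
Comparison with the Bézout bound: 1 ≤ 1 = deg(f)·deg(g), as expected for curves with no common component (the bound is attained).


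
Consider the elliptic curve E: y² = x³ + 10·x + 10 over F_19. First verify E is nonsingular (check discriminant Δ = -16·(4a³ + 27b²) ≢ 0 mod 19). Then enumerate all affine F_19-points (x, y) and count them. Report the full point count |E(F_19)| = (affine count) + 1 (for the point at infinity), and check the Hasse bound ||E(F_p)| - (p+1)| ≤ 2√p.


Affine points = {(2, 0), (4, 0), (6, 1), (6, 18), (7, 9), (7, 10), (11, 8), (11, 11), (13, 0), (14, 5), (14, 14), (15, 1), (15, 18), (17, 1), (17, 18)}; affine count = 15; |E(F_19)| = 16.

Discriminant check: Δ ∝ 4a³ + 27b² = 4·10³ + 27·10² = 4·1000 + 27·100 ≡ 12 (mod 19). Nonzero ⇒ E is nonsingular.
For each x ∈ F_19, compute rhs = x³ + 10·x + 10 mod 19, then count y ∈ F_19 with y² ≡ rhs.
  x = 0: rhs = 10, matching y values: none (0 points).
  x = 1: rhs = 2, matching y values: none (0 points).
  x = 2: rhs = 0, matching y values: 0 (1 points).
  x = 3: rhs = 10, matching y values: none (0 points).
  x = 4: rhs = 0, matching y values: 0 (1 points).
  x = 5: rhs = 14, matching y values: none (0 points).
  x = 6: rhs = 1, matching y values: 1, 18 (2 points).
  x = 7: rhs = 5, matching y values: 9, 10 (2 points).
  x = 8: rhs = 13, matching y values: none (0 points).
  x = 9: rhs = 12, matching y values: none (0 points).
  x = 10: rhs = 8, matching y values: none (0 points).
  x = 11: rhs = 7, matching y values: 8, 11 (2 points).
  x = 12: rhs = 15, matching y values: none (0 points).
  x = 13: rhs = 0, matching y values: 0 (1 points).
  x = 14: rhs = 6, matching y values: 5, 14 (2 points).
  x = 15: rhs = 1, matching y values: 1, 18 (2 points).
  x = 16: rhs = 10, matching y values: none (0 points).
  x = 17: rhs = 1, matching y values: 1, 18 (2 points).
  x = 18: rhs = 18, matching y values: none (0 points).
Total affine count: 15.
Full point count |E(F_19)| = 15 + 1 = 16.
Hasse bound: |16 − (19+1)| = |-4| = 4 ≤ 2√19 ≈ 8.7178 ✓.


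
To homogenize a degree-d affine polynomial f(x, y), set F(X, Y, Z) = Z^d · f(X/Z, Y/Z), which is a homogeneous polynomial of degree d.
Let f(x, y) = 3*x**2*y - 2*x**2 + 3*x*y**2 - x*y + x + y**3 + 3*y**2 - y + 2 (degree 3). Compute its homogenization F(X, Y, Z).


F(X, Y, Z) = 3*X**2*Y - 2*X**2*Z + 3*X*Y**2 - X*Y*Z + X*Z**2 + Y**3 + 3*Y**2*Z - Y*Z**2 + 2*Z**3

deg(f) = 3.
Substitute x = X/Z, y = Y/Z into f, then multiply by Z^3.
  monomial 3·x^2·y^1 ↦ 3·X^2·Y^1·Z^0.
  monomial -2·x^2·y^0 ↦ -2·X^2·Y^0·Z^1.
  monomial 3·x^1·y^2 ↦ 3·X^1·Y^2·Z^0.
  monomial -1·x^1·y^1 ↦ -1·X^1·Y^1·Z^1.
  monomial 1·x^1·y^0 ↦ 1·X^1·Y^0·Z^2.
  monomial 1·x^0·y^3 ↦ 1·X^0·Y^3·Z^0.
  monomial 3·x^0·y^2 ↦ 3·X^0·Y^2·Z^1.
  monomial -1·x^0·y^1 ↦ -1·X^0·Y^1·Z^2.
  monomial 2·x^0·y^0 ↦ 2·X^0·Y^0·Z^3.
Collecting: F(X, Y, Z) = 3*X**2*Y - 2*X**2*Z + 3*X*Y**2 - X*Y*Z + X*Z**2 + Y**3 + 3*Y**2*Z - Y*Z**2 + 2*Z**3.


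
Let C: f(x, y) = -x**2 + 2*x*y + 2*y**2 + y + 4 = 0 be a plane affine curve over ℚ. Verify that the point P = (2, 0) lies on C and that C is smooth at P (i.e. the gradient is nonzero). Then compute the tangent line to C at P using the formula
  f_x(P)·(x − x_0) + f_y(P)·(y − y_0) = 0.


Tangent line at P: -4*x + 5*y + 8 = 0.

Step 1: f(2, 0) = 0, so P lies on C.
Step 2: partial derivatives
  f_x(x, y) = -2*x + 2*y, f_y(x, y) = 2*x + 4*y + 1.
  f_x(P) = -4, f_y(P) = 5 (gradient nonzero, so P is smooth).
Step 3: tangent line at P: -4·(x − 2) + 5·(y − 0) = 0.
Expanding: -4*x + 5*y + 8 = 0.


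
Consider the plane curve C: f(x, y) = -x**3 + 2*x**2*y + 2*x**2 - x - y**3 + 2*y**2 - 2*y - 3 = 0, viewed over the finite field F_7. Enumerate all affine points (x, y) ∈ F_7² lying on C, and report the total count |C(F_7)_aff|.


Affine F_7-points: {(0, 2), (1, 4), (1, 6), (2, 2), (3, 6), (4, 2), (4, 3), (4, 4), (5, 4)}; count = 9.

For each of the 49 pairs (x, y) ∈ F_7², evaluate f(x, y) mod 7. Record the zeros.
  x = 0: [0↦4, 1↦3, 2↦0, 3↦3, 4↦6, 5↦3, 6↦2]  zeros at y ∈ {2}
  x = 1: [0↦4, 1↦5, 2↦4, 3↦2, 4↦0, 5↦6, 6↦0]  zeros at y ∈ {4, 6}
  x = 2: [0↦2, 1↦2, 2↦0, 3↦4, 4↦1, 5↦6, 6↦6]  zeros at y ∈ {2}
  x = 3: [0↦6, 1↦2, 2↦3, 3↦3, 4↦3, 5↦4, 6↦0]  zeros at y ∈ {6}
  x = 4: [0↦3, 1↦6, 2↦0, 3↦0, 4↦0, 5↦1, 6↦4]  zeros at y ∈ {2, 3, 4}
  x = 5: [0↦1, 1↦1, 2↦6, 3↦3, 4↦0, 5↦5, 6↦5]  zeros at y ∈ {4}
  x = 6: [0↦1, 1↦2, 2↦1, 3↦6, 4↦4, 5↦3, 6↦4]  zeros at y ∈ ∅
Collecting zeros: affine points = {(0, 2), (1, 4), (1, 6), (2, 2), (3, 6), (4, 2), (4, 3), (4, 4), (5, 4)}.
Total count |C(F_7)_aff| = 9.


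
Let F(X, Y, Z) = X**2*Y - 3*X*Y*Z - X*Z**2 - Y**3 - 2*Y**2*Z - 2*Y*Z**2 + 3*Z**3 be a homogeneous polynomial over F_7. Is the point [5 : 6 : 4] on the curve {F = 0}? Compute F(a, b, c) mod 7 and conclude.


F(5,6,4) ≡ 4 (mod 7); P is NOT on the curve.

Evaluate F(5, 6, 4) term-by-term (mod 7).
  X**2*Y ↦ 1·25·6·1 = 150
  -3*X*Y*Z ↦ -3·5·6·4 = -360
  -X*Z**2 ↦ -1·5·1·16 = -80
  -Y**3 ↦ -1·1·216·1 = -216
  -2*Y**2*Z ↦ -2·1·36·4 = -288
  -2*Y*Z**2 ↦ -2·1·6·16 = -192
  3*Z**3 ↦ 3·1·1·64 = 192
Sum: F(5, 6, 4) = (150) + (-360) + (-80) + (-216) + (-288) + (-192) + (192) = -794.
Reducing mod 7: -794 ≡ 4 (mod 7).
Since F(a, b, c) ≡ 4 ≠ 0 (mod 7), P does NOT lie on the curve.


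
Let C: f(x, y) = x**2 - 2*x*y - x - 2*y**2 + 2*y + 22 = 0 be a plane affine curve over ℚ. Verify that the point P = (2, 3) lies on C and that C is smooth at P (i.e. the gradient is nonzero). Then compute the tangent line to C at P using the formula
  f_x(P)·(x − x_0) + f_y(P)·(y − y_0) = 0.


Tangent line at P: -3*x - 14*y + 48 = 0.

Step 1: f(2, 3) = 0, so P lies on C.
Step 2: partial derivatives
  f_x(x, y) = 2*x - 2*y - 1, f_y(x, y) = -2*x - 4*y + 2.
  f_x(P) = -3, f_y(P) = -14 (gradient nonzero, so P is smooth).
Step 3: tangent line at P: -3·(x − 2) + -14·(y − 3) = 0.
Expanding: -3*x - 14*y + 48 = 0.


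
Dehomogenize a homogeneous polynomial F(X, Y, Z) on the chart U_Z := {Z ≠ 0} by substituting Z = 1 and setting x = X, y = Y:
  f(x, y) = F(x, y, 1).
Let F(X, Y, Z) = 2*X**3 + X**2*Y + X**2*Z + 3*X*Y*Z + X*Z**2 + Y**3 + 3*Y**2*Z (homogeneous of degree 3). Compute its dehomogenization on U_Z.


f(x, y) = 2*x**3 + x**2*y + x**2 + 3*x*y + x + y**3 + 3*y**2

On U_Z we set Z = 1. Each monomial c·X^i·Y^j·Z^k in F becomes c·x^i·y^j·1^k = c·x^i·y^j.
Substituting Z = 1: F(X, Y, 1) = 2*x**3 + x**2*y + x**2 + 3*x*y + x + y**3 + 3*y**2.
Note: deg(f) ≤ deg(F) = 3; strict inequality happens when F is divisible by Z (lost terms).


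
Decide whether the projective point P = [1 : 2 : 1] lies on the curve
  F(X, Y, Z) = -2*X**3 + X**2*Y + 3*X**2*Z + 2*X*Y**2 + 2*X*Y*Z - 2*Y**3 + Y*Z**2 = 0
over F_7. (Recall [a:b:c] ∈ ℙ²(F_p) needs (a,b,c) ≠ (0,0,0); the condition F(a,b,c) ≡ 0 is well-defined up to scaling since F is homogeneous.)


F(1,2,1) ≡ 1 (mod 7); P is NOT on the curve.

Evaluate F(1, 2, 1) term-by-term (mod 7).
  -2*X**3 ↦ -2·1·1·1 = -2
  X**2*Y ↦ 1·1·2·1 = 2
  3*X**2*Z ↦ 3·1·1·1 = 3
  2*X*Y**2 ↦ 2·1·4·1 = 8
  2*X*Y*Z ↦ 2·1·2·1 = 4
  -2*Y**3 ↦ -2·1·8·1 = -16
  Y*Z**2 ↦ 1·1·2·1 = 2
Sum: F(1, 2, 1) = (-2) + (2) + (3) + (8) + (4) + (-16) + (2) = 1.
Reducing mod 7: 1 ≡ 1 (mod 7).
Since F(a, b, c) ≡ 1 ≠ 0 (mod 7), P does NOT lie on the curve.


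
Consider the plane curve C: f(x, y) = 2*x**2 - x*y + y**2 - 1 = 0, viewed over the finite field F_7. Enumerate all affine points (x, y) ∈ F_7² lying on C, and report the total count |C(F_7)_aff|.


Affine F_7-points: {(0, 1), (0, 6), (1, 3), (1, 5), (2, 0), (2, 2), (3, 4), (3, 6), (4, 1), (4, 3), (5, 0), (5, 5), (6, 2), (6, 4)}; count = 14.

For each of the 49 pairs (x, y) ∈ F_7², evaluate f(x, y) mod 7. Record the zeros.
  x = 0: [0↦6, 1↦0, 2↦3, 3↦1, 4↦1, 5↦3, 6↦0]  zeros at y ∈ {1, 6}
  x = 1: [0↦1, 1↦1, 2↦3, 3↦0, 4↦6, 5↦0, 6↦3]  zeros at y ∈ {3, 5}
  x = 2: [0↦0, 1↦6, 2↦0, 3↦3, 4↦1, 5↦1, 6↦3]  zeros at y ∈ {0, 2}
  x = 3: [0↦3, 1↦1, 2↦1, 3↦3, 4↦0, 5↦6, 6↦0]  zeros at y ∈ {4, 6}
  x = 4: [0↦3, 1↦0, 2↦6, 3↦0, 4↦3, 5↦1, 6↦1]  zeros at y ∈ {1, 3}
  x = 5: [0↦0, 1↦3, 2↦1, 3↦1, 4↦3, 5↦0, 6↦6]  zeros at y ∈ {0, 5}
  x = 6: [0↦1, 1↦3, 2↦0, 3↦6, 4↦0, 5↦3, 6↦1]  zeros at y ∈ {2, 4}
Collecting zeros: affine points = {(0, 1), (0, 6), (1, 3), (1, 5), (2, 0), (2, 2), (3, 4), (3, 6), (4, 1), (4, 3), (5, 0), (5, 5), (6, 2), (6, 4)}.
Total count |C(F_7)_aff| = 14.


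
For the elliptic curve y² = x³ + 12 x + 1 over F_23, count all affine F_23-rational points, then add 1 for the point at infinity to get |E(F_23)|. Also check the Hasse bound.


Affine points = {(0, 1), (0, 22), (3, 8), (3, 15), (5, 5), (5, 18), (6, 6), (6, 17), (13, 10), (13, 13), (17, 9), (17, 14), (18, 0), (19, 2), (19, 21)}; affine count = 15; |E(F_23)| = 16.

Discriminant check: Δ ∝ 4a³ + 27b² = 4·12³ + 27·1² = 4·1728 + 27·1 ≡ 16 (mod 23). Nonzero ⇒ E is nonsingular.
For each x ∈ F_23, compute rhs = x³ + 12·x + 1 mod 23, then count y ∈ F_23 with y² ≡ rhs.
  x = 0: rhs = 1, matching y values: 1, 22 (2 points).
  x = 1: rhs = 14, matching y values: none (0 points).
  x = 2: rhs = 10, matching y values: none (0 points).
  x = 3: rhs = 18, matching y values: 8, 15 (2 points).
  x = 4: rhs = 21, matching y values: none (0 points).
  x = 5: rhs = 2, matching y values: 5, 18 (2 points).
  x = 6: rhs = 13, matching y values: 6, 17 (2 points).
  x = 7: rhs = 14, matching y values: none (0 points).
  x = 8: rhs = 11, matching y values: none (0 points).
  x = 9: rhs = 10, matching y values: none (0 points).
  x = 10: rhs = 17, matching y values: none (0 points).
  x = 11: rhs = 15, matching y values: none (0 points).
  x = 12: rhs = 10, matching y values: none (0 points).
  x = 13: rhs = 8, matching y values: 10, 13 (2 points).
  x = 14: rhs = 15, matching y values: none (0 points).
  x = 15: rhs = 14, matching y values: none (0 points).
  x = 16: rhs = 11, matching y values: none (0 points).
  x = 17: rhs = 12, matching y values: 9, 14 (2 points).
  x = 18: rhs = 0, matching y values: 0 (1 points).
  x = 19: rhs = 4, matching y values: 2, 21 (2 points).
  x = 20: rhs = 7, matching y values: none (0 points).
  x = 21: rhs = 15, matching y values: none (0 points).
  x = 22: rhs = 11, matching y values: none (0 points).
Total affine count: 15.
Full point count |E(F_23)| = 15 + 1 = 16.
Hasse bound: |16 − (23+1)| = |-8| = 8 ≤ 2√23 ≈ 9.5917 ✓.


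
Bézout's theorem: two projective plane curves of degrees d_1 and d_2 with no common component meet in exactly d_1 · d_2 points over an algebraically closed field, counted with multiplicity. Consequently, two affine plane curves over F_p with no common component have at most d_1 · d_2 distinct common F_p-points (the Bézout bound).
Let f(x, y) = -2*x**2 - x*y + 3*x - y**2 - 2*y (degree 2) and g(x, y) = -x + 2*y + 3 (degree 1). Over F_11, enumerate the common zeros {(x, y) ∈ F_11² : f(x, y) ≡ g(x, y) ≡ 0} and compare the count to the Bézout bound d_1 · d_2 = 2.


Common zeros: {(7, 2)}; count = 1; Bézout bound = 2.

deg(f) = 2, deg(g) = 1, so Bézout bound = 2.
Scan x ∈ F_11. For each x, list the y ∈ F_11 with f(x, y) ≡ 0 and those with g(x, y) ≡ 0 (mod 11); the common zeros in that column are the intersection.
  x = 0: f ≡ 0 at y ∈ {0, 9}; g ≡ 0 at y ∈ {4}; common: ∅.
  x = 1: f ≡ 0 at y ∈ ∅; g ≡ 0 at y ∈ {10}; common: ∅.
  x = 2: f ≡ 0 at y ∈ ∅; g ≡ 0 at y ∈ {5}; common: ∅.
  x = 3: f ≡ 0 at y ∈ {3}; g ≡ 0 at y ∈ {0}; common: ∅.
  x = 4: f ≡ 0 at y ∈ {8}; g ≡ 0 at y ∈ {6}; common: ∅.
  x = 5: f ≡ 0 at y ∈ ∅; g ≡ 0 at y ∈ {1}; common: ∅.
  x = 6: f ≡ 0 at y ∈ ∅; g ≡ 0 at y ∈ {7}; common: ∅.
  x = 7: f ≡ 0 at y ∈ {0, 2}; g ≡ 0 at y ∈ {2}; common: {2}.
  x = 8: f ≡ 0 at y ∈ {3, 9}; g ≡ 0 at y ∈ {8}; common: ∅.
  x = 9: f ≡ 0 at y ∈ ∅; g ≡ 0 at y ∈ {3}; common: ∅.
  x = 10: f ≡ 0 at y ∈ {2, 8}; g ≡ 0 at y ∈ {9}; common: ∅.
Collecting: common zeros = {(7, 2)}, so the count is 1.
Comparison with the Bézout bound: 1 ≤ 2 = deg(f)·deg(g), as expected for curves with no common component (the affine F_11-count falls short of the bound because intersections may lie at infinity, over extension fields, or carry multiplicity).


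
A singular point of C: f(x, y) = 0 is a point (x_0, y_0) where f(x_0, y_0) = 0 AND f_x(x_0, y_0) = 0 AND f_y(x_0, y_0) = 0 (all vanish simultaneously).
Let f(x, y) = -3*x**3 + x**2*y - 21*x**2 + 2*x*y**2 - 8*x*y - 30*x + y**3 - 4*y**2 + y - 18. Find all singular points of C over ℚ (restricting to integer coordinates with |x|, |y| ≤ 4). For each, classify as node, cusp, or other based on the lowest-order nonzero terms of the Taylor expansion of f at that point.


Singular points: {(-2, 3)}; classification: cusp.

Compute partial derivatives:
  f_x = -9*x**2 + 2*x*y - 42*x + 2*y**2 - 8*y - 30.
  f_y = x**2 + 4*x*y - 8*x + 3*y**2 - 8*y + 1.
Scan x_0 ∈ {−4, ..., 4}. For each x_0, f_y(x_0, y) is a polynomial in y; find its integer roots y ∈ {−4, ..., 4}, then test f_x and f at those candidates.
  x = -4: f_y(-4, y) = 3*y**2 - 24*y + 49; no integer root y with |y| ≤ 4.
  x = -3: f_y(-3, y) = 3*y**2 - 20*y + 34; no integer root y with |y| ≤ 4.
  x = -2: f_y(-2, y) = 3*y**2 - 16*y + 21; vanishes at y ∈ {3}. (-2, 3): f_x = 0, f = 0 — SINGULAR.
  x = -1: f_y(-1, y) = 3*y**2 - 12*y + 10; no integer root y with |y| ≤ 4.
  x = 0: f_y(0, y) = 3*y**2 - 8*y + 1; no integer root y with |y| ≤ 4.
  x = 1: f_y(1, y) = 3*y**2 - 4*y - 6; no integer root y with |y| ≤ 4.
  x = 2: f_y(2, y) = 3*y**2 - 11; no integer root y with |y| ≤ 4.
  x = 3: f_y(3, y) = 3*y**2 + 4*y - 14; no integer root y with |y| ≤ 4.
  x = 4: f_y(4, y) = 3*y**2 + 8*y - 15; no integer root y with |y| ≤ 4.
Only singular point on the grid: (-2, 3).
Classify: substitute x = -2 + u, y = 3 + v and expand: f = -3*u**3 + u**2*v + 2*u*v**2 + v**3 + v**2.
No constant or linear terms (consistent with a singular point). Quadratic part: v**2. Cubic part: -3*u**3 + u**2*v + 2*u*v**2 + v**3.
The quadratic part v**2 is a perfect square, so there is a single (double) tangent line v = 0, i.e. y = 3. Restricting the cubic part to that line (v = 0) leaves -3*u**3 ≠ 0, so f is not divisible by v and the branch is v² ≈ 3*u**3 to lowest order — this is a cusp.
Classification: cusp.


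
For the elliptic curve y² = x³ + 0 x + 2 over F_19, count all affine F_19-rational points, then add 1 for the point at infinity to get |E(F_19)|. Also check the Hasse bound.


Affine points = {(4, 3), (4, 16), (6, 3), (6, 16), (8, 1), (8, 18), (9, 3), (9, 16), (12, 1), (12, 18), (18, 1), (18, 18)}; affine count = 12; |E(F_19)| = 13.

Discriminant check: Δ ∝ 4a³ + 27b² = 4·0³ + 27·2² = 4·0 + 27·4 ≡ 13 (mod 19). Nonzero ⇒ E is nonsingular.
For each x ∈ F_19, compute rhs = x³ + 0·x + 2 mod 19, then count y ∈ F_19 with y² ≡ rhs.
  x = 0: rhs = 2, matching y values: none (0 points).
  x = 1: rhs = 3, matching y values: none (0 points).
  x = 2: rhs = 10, matching y values: none (0 points).
  x = 3: rhs = 10, matching y values: none (0 points).
  x = 4: rhs = 9, matching y values: 3, 16 (2 points).
  x = 5: rhs = 13, matching y values: none (0 points).
  x = 6: rhs = 9, matching y values: 3, 16 (2 points).
  x = 7: rhs = 3, matching y values: none (0 points).
  x = 8: rhs = 1, matching y values: 1, 18 (2 points).
  x = 9: rhs = 9, matching y values: 3, 16 (2 points).
  x = 10: rhs = 14, matching y values: none (0 points).
  x = 11: rhs = 3, matching y values: none (0 points).
  x = 12: rhs = 1, matching y values: 1, 18 (2 points).
  x = 13: rhs = 14, matching y values: none (0 points).
  x = 14: rhs = 10, matching y values: none (0 points).
  x = 15: rhs = 14, matching y values: none (0 points).
  x = 16: rhs = 13, matching y values: none (0 points).
  x = 17: rhs = 13, matching y values: none (0 points).
  x = 18: rhs = 1, matching y values: 1, 18 (2 points).
Total affine count: 12.
Full point count |E(F_19)| = 12 + 1 = 13.
Hasse bound: |13 − (19+1)| = |-7| = 7 ≤ 2√19 ≈ 8.7178 ✓.


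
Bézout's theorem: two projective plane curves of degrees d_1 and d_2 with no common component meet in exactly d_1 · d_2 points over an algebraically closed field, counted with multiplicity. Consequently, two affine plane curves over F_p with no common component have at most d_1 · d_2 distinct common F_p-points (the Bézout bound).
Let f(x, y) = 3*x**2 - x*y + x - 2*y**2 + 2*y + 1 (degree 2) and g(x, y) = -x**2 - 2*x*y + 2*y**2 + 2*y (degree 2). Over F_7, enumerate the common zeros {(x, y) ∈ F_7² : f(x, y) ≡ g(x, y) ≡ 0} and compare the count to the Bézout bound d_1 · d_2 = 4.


Common zeros: {(2, 2)}; count = 1; Bézout bound = 4.

deg(f) = 2, deg(g) = 2, so Bézout bound = 4.
Scan x ∈ F_7. For each x, list the y ∈ F_7 with f(x, y) ≡ 0 and those with g(x, y) ≡ 0 (mod 7); the common zeros in that column are the intersection.
  x = 0: f ≡ 0 at y ∈ ∅; g ≡ 0 at y ∈ {0, 6}; common: ∅.
  x = 1: f ≡ 0 at y ∈ ∅; g ≡ 0 at y ∈ {2, 5}; common: ∅.
  x = 2: f ≡ 0 at y ∈ {2, 5}; g ≡ 0 at y ∈ {2, 6}; common: {2}.
  x = 3: f ≡ 0 at y ∈ {1, 2}; g ≡ 0 at y ∈ {4, 5}; common: ∅.
  x = 4: f ≡ 0 at y ∈ {1, 5}; g ≡ 0 at y ∈ ∅; common: ∅.
  x = 5: f ≡ 0 at y ∈ ∅; g ≡ 0 at y ∈ ∅; common: ∅.
  x = 6: f ≡ 0 at y ∈ ∅; g ≡ 0 at y ∈ ∅; common: ∅.
Collecting: common zeros = {(2, 2)}, so the count is 1.
Comparison with the Bézout bound: 1 ≤ 4 = deg(f)·deg(g), as expected for curves with no common component (the affine F_7-count falls short of the bound because intersections may lie at infinity, over extension fields, or carry multiplicity).


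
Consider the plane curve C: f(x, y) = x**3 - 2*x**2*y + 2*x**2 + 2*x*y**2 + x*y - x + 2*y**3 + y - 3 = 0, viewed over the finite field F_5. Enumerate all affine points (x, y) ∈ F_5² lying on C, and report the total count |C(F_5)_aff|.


Affine F_5-points: {(0, 1), (0, 2), (3, 3)}; count = 3.

For each of the 25 pairs (x, y) ∈ F_5², evaluate f(x, y) mod 5. Record the zeros.
  x = 0: [0↦2, 1↦0, 2↦0, 3↦4, 4↦4]  zeros at y ∈ {1, 2}
  x = 1: [0↦4, 1↦3, 2↦3, 3↦1, 4↦4]  zeros at y ∈ ∅
  x = 2: [0↦1, 1↦2, 2↦3, 3↦1, 4↦3]  zeros at y ∈ ∅
  x = 3: [0↦4, 1↦3, 2↦1, 3↦0, 4↦2]  zeros at y ∈ {3}
  x = 4: [0↦4, 1↦2, 2↦3, 3↦4, 4↦2]  zeros at y ∈ ∅
Collecting zeros: affine points = {(0, 1), (0, 2), (3, 3)}.
Total count |C(F_5)_aff| = 3.


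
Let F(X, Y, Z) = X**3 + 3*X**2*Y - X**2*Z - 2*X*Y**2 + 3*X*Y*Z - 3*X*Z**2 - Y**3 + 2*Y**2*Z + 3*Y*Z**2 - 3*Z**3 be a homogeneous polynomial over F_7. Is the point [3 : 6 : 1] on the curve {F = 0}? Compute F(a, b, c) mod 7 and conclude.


F(3,6,1) ≡ 6 (mod 7); P is NOT on the curve.

Evaluate F(3, 6, 1) term-by-term (mod 7).
  X**3 ↦ 1·27·1·1 = 27
  3*X**2*Y ↦ 3·9·6·1 = 162
  -X**2*Z ↦ -1·9·1·1 = -9
  -2*X*Y**2 ↦ -2·3·36·1 = -216
  3*X*Y*Z ↦ 3·3·6·1 = 54
  -3*X*Z**2 ↦ -3·3·1·1 = -9
  -Y**3 ↦ -1·1·216·1 = -216
  2*Y**2*Z ↦ 2·1·36·1 = 72
  3*Y*Z**2 ↦ 3·1·6·1 = 18
  -3*Z**3 ↦ -3·1·1·1 = -3
Sum: F(3, 6, 1) = (27) + (162) + (-9) + (-216) + (54) + (-9) + (-216) + (72) + (18) + (-3) = -120.
Reducing mod 7: -120 ≡ 6 (mod 7).
Since F(a, b, c) ≡ 6 ≠ 0 (mod 7), P does NOT lie on the curve.


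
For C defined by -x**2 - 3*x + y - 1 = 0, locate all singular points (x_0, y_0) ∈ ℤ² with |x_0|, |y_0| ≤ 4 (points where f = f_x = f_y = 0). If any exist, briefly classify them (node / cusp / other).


No singular points in the scanned grid; C is smooth there.

Compute partial derivatives:
  f_x = -2*x - 3.
  f_y = 1.
f_y = 1 is a nonzero constant, so f_y never vanishes: no point (x, y) can satisfy f = f_x = f_y = 0. In particular no (x, y) ∈ {−4, ..., 4}² is singular; the curve is smooth.


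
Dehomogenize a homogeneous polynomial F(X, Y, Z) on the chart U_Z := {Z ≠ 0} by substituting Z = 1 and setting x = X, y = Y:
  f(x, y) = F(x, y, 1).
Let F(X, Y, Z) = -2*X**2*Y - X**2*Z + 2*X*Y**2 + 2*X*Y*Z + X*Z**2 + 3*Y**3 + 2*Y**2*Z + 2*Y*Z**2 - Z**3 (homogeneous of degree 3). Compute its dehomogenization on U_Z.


f(x, y) = -2*x**2*y - x**2 + 2*x*y**2 + 2*x*y + x + 3*y**3 + 2*y**2 + 2*y - 1

On U_Z we set Z = 1. Each monomial c·X^i·Y^j·Z^k in F becomes c·x^i·y^j·1^k = c·x^i·y^j.
Substituting Z = 1: F(X, Y, 1) = -2*x**2*y - x**2 + 2*x*y**2 + 2*x*y + x + 3*y**3 + 2*y**2 + 2*y - 1.
Note: deg(f) ≤ deg(F) = 3; strict inequality happens when F is divisible by Z (lost terms).


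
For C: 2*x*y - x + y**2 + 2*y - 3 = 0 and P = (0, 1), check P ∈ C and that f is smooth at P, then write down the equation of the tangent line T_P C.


Tangent line at P: x + 4*y - 4 = 0.

Step 1: f(0, 1) = 0, so P lies on C.
Step 2: partial derivatives
  f_x(x, y) = 2*y - 1, f_y(x, y) = 2*x + 2*y + 2.
  f_x(P) = 1, f_y(P) = 4 (gradient nonzero, so P is smooth).
Step 3: tangent line at P: 1·(x − 0) + 4·(y − 1) = 0.
Expanding: x + 4*y - 4 = 0.


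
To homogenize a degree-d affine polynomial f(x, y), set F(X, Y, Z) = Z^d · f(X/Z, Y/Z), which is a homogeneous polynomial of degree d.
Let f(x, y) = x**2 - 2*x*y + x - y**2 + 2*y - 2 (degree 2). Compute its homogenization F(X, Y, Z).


F(X, Y, Z) = X**2 - 2*X*Y + X*Z - Y**2 + 2*Y*Z - 2*Z**2

deg(f) = 2.
Substitute x = X/Z, y = Y/Z into f, then multiply by Z^2.
  monomial 1·x^2·y^0 ↦ 1·X^2·Y^0·Z^0.
  monomial -2·x^1·y^1 ↦ -2·X^1·Y^1·Z^0.
  monomial 1·x^1·y^0 ↦ 1·X^1·Y^0·Z^1.
  monomial -1·x^0·y^2 ↦ -1·X^0·Y^2·Z^0.
  monomial 2·x^0·y^1 ↦ 2·X^0·Y^1·Z^1.
  monomial -2·x^0·y^0 ↦ -2·X^0·Y^0·Z^2.
Collecting: F(X, Y, Z) = X**2 - 2*X*Y + X*Z - Y**2 + 2*Y*Z - 2*Z**2.


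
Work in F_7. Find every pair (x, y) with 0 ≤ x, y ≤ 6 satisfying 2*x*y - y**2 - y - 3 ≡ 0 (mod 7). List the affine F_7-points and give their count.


Affine F_7-points: {(2, 4), (2, 6), (4, 2), (4, 5), (6, 1), (6, 3)}; count = 6.

For each of the 49 pairs (x, y) ∈ F_7², evaluate f(x, y) mod 7. Record the zeros.
  x = 0: [0↦4, 1↦2, 2↦5, 3↦6, 4↦5, 5↦2, 6↦4]  zeros at y ∈ ∅
  x = 1: [0↦4, 1↦4, 2↦2, 3↦5, 4↦6, 5↦5, 6↦2]  zeros at y ∈ ∅
  x = 2: [0↦4, 1↦6, 2↦6, 3↦4, 4↦0, 5↦1, 6↦0]  zeros at y ∈ {4, 6}
  x = 3: [0↦4, 1↦1, 2↦3, 3↦3, 4↦1, 5↦4, 6↦5]  zeros at y ∈ ∅
  x = 4: [0↦4, 1↦3, 2↦0, 3↦2, 4↦2, 5↦0, 6↦3]  zeros at y ∈ {2, 5}
  x = 5: [0↦4, 1↦5, 2↦4, 3↦1, 4↦3, 5↦3, 6↦1]  zeros at y ∈ ∅
  x = 6: [0↦4, 1↦0, 2↦1, 3↦0, 4↦4, 5↦6, 6↦6]  zeros at y ∈ {1, 3}
Collecting zeros: affine points = {(2, 4), (2, 6), (4, 2), (4, 5), (6, 1), (6, 3)}.
Total count |C(F_7)_aff| = 6.


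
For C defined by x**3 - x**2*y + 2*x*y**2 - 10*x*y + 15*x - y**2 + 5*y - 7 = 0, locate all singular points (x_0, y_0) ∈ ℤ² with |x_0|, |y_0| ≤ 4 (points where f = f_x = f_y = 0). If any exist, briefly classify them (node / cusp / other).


Singular points: {(1, 3)}; classification: cusp.

Compute partial derivatives:
  f_x = 3*x**2 - 2*x*y + 2*y**2 - 10*y + 15.
  f_y = -x**2 + 4*x*y - 10*x - 2*y + 5.
Scan x_0 ∈ {−4, ..., 4}. For each x_0, f_y(x_0, y) is a polynomial in y; find its integer roots y ∈ {−4, ..., 4}, then test f_x and f at those candidates.
  x = -4: f_y(-4, y) = 29 - 18*y; no integer root y with |y| ≤ 4.
  x = -3: f_y(-3, y) = 26 - 14*y; no integer root y with |y| ≤ 4.
  x = -2: f_y(-2, y) = 21 - 10*y; no integer root y with |y| ≤ 4.
  x = -1: f_y(-1, y) = 14 - 6*y; no integer root y with |y| ≤ 4.
  x = 0: f_y(0, y) = 5 - 2*y; no integer root y with |y| ≤ 4.
  x = 1: f_y(1, y) = 2*y - 6; vanishes at y ∈ {3}. (1, 3): f_x = 0, f = 0 — SINGULAR.
  x = 2: f_y(2, y) = 6*y - 19; no integer root y with |y| ≤ 4.
  x = 3: f_y(3, y) = 10*y - 34; no integer root y with |y| ≤ 4.
  x = 4: f_y(4, y) = 14*y - 51; no integer root y with |y| ≤ 4.
Only singular point on the grid: (1, 3).
Classify: substitute x = 1 + u, y = 3 + v and expand: f = u**3 - u**2*v + 2*u*v**2 + v**2.
No constant or linear terms (consistent with a singular point). Quadratic part: v**2. Cubic part: u**3 - u**2*v + 2*u*v**2.
The quadratic part v**2 is a perfect square, so there is a single (double) tangent line v = 0, i.e. y = 3. Restricting the cubic part to that line (v = 0) leaves u**3 ≠ 0, so f is not divisible by v and the branch is v² ≈ -u**3 to lowest order — this is a cusp.
Classification: cusp.


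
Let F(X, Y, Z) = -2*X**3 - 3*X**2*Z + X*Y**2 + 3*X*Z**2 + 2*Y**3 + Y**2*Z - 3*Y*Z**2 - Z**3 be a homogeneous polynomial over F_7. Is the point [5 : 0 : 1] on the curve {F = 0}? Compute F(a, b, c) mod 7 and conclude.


F(5,0,1) ≡ 4 (mod 7); P is NOT on the curve.

Evaluate F(5, 0, 1) term-by-term (mod 7).
  -2*X**3 ↦ -2·125·1·1 = -250
  -3*X**2*Z ↦ -3·25·1·1 = -75
  X*Y**2 ↦ 1·5·0·1 = 0
  3*X*Z**2 ↦ 3·5·1·1 = 15
  2*Y**3 ↦ 2·1·0·1 = 0
  Y**2*Z ↦ 1·1·0·1 = 0
  -3*Y*Z**2 ↦ -3·1·0·1 = 0
  -Z**3 ↦ -1·1·1·1 = -1
Sum: F(5, 0, 1) = (-250) + (-75) + (0) + (15) + (0) + (0) + (0) + (-1) = -311.
Reducing mod 7: -311 ≡ 4 (mod 7).
Since F(a, b, c) ≡ 4 ≠ 0 (mod 7), P does NOT lie on the curve.


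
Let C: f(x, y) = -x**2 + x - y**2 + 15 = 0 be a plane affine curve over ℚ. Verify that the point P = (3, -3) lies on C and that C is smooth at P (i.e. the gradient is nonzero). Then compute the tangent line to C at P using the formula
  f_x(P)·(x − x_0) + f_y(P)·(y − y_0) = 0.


Tangent line at P: -5*x + 6*y + 33 = 0.

Step 1: f(3, -3) = 0, so P lies on C.
Step 2: partial derivatives
  f_x(x, y) = 1 - 2*x, f_y(x, y) = -2*y.
  f_x(P) = -5, f_y(P) = 6 (gradient nonzero, so P is smooth).
Step 3: tangent line at P: -5·(x − 3) + 6·(y − -3) = 0.
Expanding: -5*x + 6*y + 33 = 0.


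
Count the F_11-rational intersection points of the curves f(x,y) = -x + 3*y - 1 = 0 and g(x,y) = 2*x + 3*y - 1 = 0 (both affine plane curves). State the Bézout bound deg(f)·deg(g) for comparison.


Common zeros: {(0, 4)}; count = 1; Bézout bound = 1.

deg(f) = 1, deg(g) = 1, so Bézout bound = 1.
Scan x ∈ F_11. For each x, list the y ∈ F_11 with f(x, y) ≡ 0 and those with g(x, y) ≡ 0 (mod 11); the common zeros in that column are the intersection.
  x = 0: f ≡ 0 at y ∈ {4}; g ≡ 0 at y ∈ {4}; common: {4}.
  x = 1: f ≡ 0 at y ∈ {8}; g ≡ 0 at y ∈ {7}; common: ∅.
  x = 2: f ≡ 0 at y ∈ {1}; g ≡ 0 at y ∈ {10}; common: ∅.
  x = 3: f ≡ 0 at y ∈ {5}; g ≡ 0 at y ∈ {2}; common: ∅.
  x = 4: f ≡ 0 at y ∈ {9}; g ≡ 0 at y ∈ {5}; common: ∅.
  x = 5: f ≡ 0 at y ∈ {2}; g ≡ 0 at y ∈ {8}; common: ∅.
  x = 6: f ≡ 0 at y ∈ {6}; g ≡ 0 at y ∈ {0}; common: ∅.
  x = 7: f ≡ 0 at y ∈ {10}; g ≡ 0 at y ∈ {3}; common: ∅.
  x = 8: f ≡ 0 at y ∈ {3}; g ≡ 0 at y ∈ {6}; common: ∅.
  x = 9: f ≡ 0 at y ∈ {7}; g ≡ 0 at y ∈ {9}; common: ∅.
  x = 10: f ≡ 0 at y ∈ {0}; g ≡ 0 at y ∈ {1}; common: ∅.
Collecting: common zeros = {(0, 4)}, so the count is 1.
Comparison with the Bézout bound: 1 ≤ 1 = deg(f)·deg(g), as expected for curves with no common component (the bound is attained).


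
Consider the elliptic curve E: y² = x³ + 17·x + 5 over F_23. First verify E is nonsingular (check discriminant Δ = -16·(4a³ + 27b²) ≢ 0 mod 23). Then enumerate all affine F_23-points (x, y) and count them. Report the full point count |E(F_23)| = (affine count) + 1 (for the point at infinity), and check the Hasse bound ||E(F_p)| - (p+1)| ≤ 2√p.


Affine points = {(1, 0), (2, 1), (2, 22), (5, 10), (5, 13), (6, 1), (6, 22), (8, 3), (8, 20), (9, 6), (9, 17), (10, 5), (10, 18), (13, 10), (13, 13), (15, 1), (15, 22), (16, 7), (16, 16), (17, 3), (17, 20), (18, 5), (18, 18), (21, 3), (21, 20)}; affine count = 25; |E(F_23)| = 26.

Discriminant check: Δ ∝ 4a³ + 27b² = 4·17³ + 27·5² = 4·4913 + 27·25 ≡ 18 (mod 23). Nonzero ⇒ E is nonsingular.
For each x ∈ F_23, compute rhs = x³ + 17·x + 5 mod 23, then count y ∈ F_23 with y² ≡ rhs.
  x = 0: rhs = 5, matching y values: none (0 points).
  x = 1: rhs = 0, matching y values: 0 (1 points).
  x = 2: rhs = 1, matching y values: 1, 22 (2 points).
  x = 3: rhs = 14, matching y values: none (0 points).
  x = 4: rhs = 22, matching y values: none (0 points).
  x = 5: rhs = 8, matching y values: 10, 13 (2 points).
  x = 6: rhs = 1, matching y values: 1, 22 (2 points).
  x = 7: rhs = 7, matching y values: none (0 points).
  x = 8: rhs = 9, matching y values: 3, 20 (2 points).
  x = 9: rhs = 13, matching y values: 6, 17 (2 points).
  x = 10: rhs = 2, matching y values: 5, 18 (2 points).
  x = 11: rhs = 5, matching y values: none (0 points).
  x = 12: rhs = 5, matching y values: none (0 points).
  x = 13: rhs = 8, matching y values: 10, 13 (2 points).
  x = 14: rhs = 20, matching y values: none (0 points).
  x = 15: rhs = 1, matching y values: 1, 22 (2 points).
  x = 16: rhs = 3, matching y values: 7, 16 (2 points).
  x = 17: rhs = 9, matching y values: 3, 20 (2 points).
  x = 18: rhs = 2, matching y values: 5, 18 (2 points).
  x = 19: rhs = 11, matching y values: none (0 points).
  x = 20: rhs = 19, matching y values: none (0 points).
  x = 21: rhs = 9, matching y values: 3, 20 (2 points).
  x = 22: rhs = 10, matching y values: none (0 points).
Total affine count: 25.
Full point count |E(F_23)| = 25 + 1 = 26.
Hasse bound: |26 − (23+1)| = |2| = 2 ≤ 2√23 ≈ 9.5917 ✓.


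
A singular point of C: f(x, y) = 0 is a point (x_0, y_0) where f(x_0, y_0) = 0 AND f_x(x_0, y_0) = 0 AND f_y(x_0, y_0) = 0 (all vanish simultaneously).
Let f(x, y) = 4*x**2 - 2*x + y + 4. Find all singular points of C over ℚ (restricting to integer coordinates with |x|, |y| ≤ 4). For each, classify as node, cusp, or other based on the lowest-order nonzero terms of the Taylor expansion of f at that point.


No singular points in the scanned grid; C is smooth there.

Compute partial derivatives:
  f_x = 8*x - 2.
  f_y = 1.
f_y = 1 is a nonzero constant, so f_y never vanishes: no point (x, y) can satisfy f = f_x = f_y = 0. In particular no (x, y) ∈ {−4, ..., 4}² is singular; the curve is smooth.


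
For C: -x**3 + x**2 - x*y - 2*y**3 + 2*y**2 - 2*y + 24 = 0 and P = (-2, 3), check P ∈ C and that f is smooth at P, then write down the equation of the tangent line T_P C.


Tangent line at P: -19*x - 42*y + 88 = 0.

Step 1: f(-2, 3) = 0, so P lies on C.
Step 2: partial derivatives
  f_x(x, y) = -3*x**2 + 2*x - y, f_y(x, y) = -x - 6*y**2 + 4*y - 2.
  f_x(P) = -19, f_y(P) = -42 (gradient nonzero, so P is smooth).
Step 3: tangent line at P: -19·(x − -2) + -42·(y − 3) = 0.
Expanding: -19*x - 42*y + 88 = 0.


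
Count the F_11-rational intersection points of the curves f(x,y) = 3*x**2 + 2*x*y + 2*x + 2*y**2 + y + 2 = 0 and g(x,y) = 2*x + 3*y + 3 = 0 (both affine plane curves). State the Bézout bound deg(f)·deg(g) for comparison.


Common zeros: ∅; count = 0; Bézout bound = 2.

deg(f) = 2, deg(g) = 1, so Bézout bound = 2.
Scan x ∈ F_11. For each x, list the y ∈ F_11 with f(x, y) ≡ 0 and those with g(x, y) ≡ 0 (mod 11); the common zeros in that column are the intersection.
  x = 0: f ≡ 0 at y ∈ ∅; g ≡ 0 at y ∈ {10}; common: ∅.
  x = 1: f ≡ 0 at y ∈ ∅; g ≡ 0 at y ∈ {2}; common: ∅.
  x = 2: f ≡ 0 at y ∈ ∅; g ≡ 0 at y ∈ {5}; common: ∅.
  x = 3: f ≡ 0 at y ∈ {1}; g ≡ 0 at y ∈ {8}; common: ∅.
  x = 4: f ≡ 0 at y ∈ ∅; g ≡ 0 at y ∈ {0}; common: ∅.
  x = 5: f ≡ 0 at y ∈ ∅; g ≡ 0 at y ∈ {3}; common: ∅.
  x = 6: f ≡ 0 at y ∈ ∅; g ≡ 0 at y ∈ {6}; common: ∅.
  x = 7: f ≡ 0 at y ∈ ∅; g ≡ 0 at y ∈ {9}; common: ∅.
  x = 8: f ≡ 0 at y ∈ ∅; g ≡ 0 at y ∈ {1}; common: ∅.
  x = 9: f ≡ 0 at y ∈ ∅; g ≡ 0 at y ∈ {4}; common: ∅.
  x = 10: f ≡ 0 at y ∈ ∅; g ≡ 0 at y ∈ {7}; common: ∅.
Collecting: common zeros = ∅, so the count is 0.
Comparison with the Bézout bound: 0 ≤ 2 = deg(f)·deg(g), as expected for curves with no common component (the affine F_11-count falls short of the bound because intersections may lie at infinity, over extension fields, or carry multiplicity).


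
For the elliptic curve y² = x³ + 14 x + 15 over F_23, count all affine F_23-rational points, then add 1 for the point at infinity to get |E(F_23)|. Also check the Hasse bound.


Affine points = {(5, 7), (5, 16), (6, 4), (6, 19), (8, 8), (8, 15), (12, 5), (12, 18), (13, 5), (13, 18), (15, 9), (15, 14), (18, 2), (18, 21), (21, 5), (21, 18), (22, 0)}; affine count = 17; |E(F_23)| = 18.

Discriminant check: Δ ∝ 4a³ + 27b² = 4·14³ + 27·15² = 4·2744 + 27·225 ≡ 8 (mod 23). Nonzero ⇒ E is nonsingular.
For each x ∈ F_23, compute rhs = x³ + 14·x + 15 mod 23, then count y ∈ F_23 with y² ≡ rhs.
  x = 0: rhs = 15, matching y values: none (0 points).
  x = 1: rhs = 7, matching y values: none (0 points).
  x = 2: rhs = 5, matching y values: none (0 points).
  x = 3: rhs = 15, matching y values: none (0 points).
  x = 4: rhs = 20, matching y values: none (0 points).
  x = 5: rhs = 3, matching y values: 7, 16 (2 points).
  x = 6: rhs = 16, matching y values: 4, 19 (2 points).
  x = 7: rhs = 19, matching y values: none (0 points).
  x = 8: rhs = 18, matching y values: 8, 15 (2 points).
  x = 9: rhs = 19, matching y values: none (0 points).
  x = 10: rhs = 5, matching y values: none (0 points).
  x = 11: rhs = 5, matching y values: none (0 points).
  x = 12: rhs = 2, matching y values: 5, 18 (2 points).
  x = 13: rhs = 2, matching y values: 5, 18 (2 points).
  x = 14: rhs = 11, matching y values: none (0 points).
  x = 15: rhs = 12, matching y values: 9, 14 (2 points).
  x = 16: rhs = 11, matching y values: none (0 points).
  x = 17: rhs = 14, matching y values: none (0 points).
  x = 18: rhs = 4, matching y values: 2, 21 (2 points).
  x = 19: rhs = 10, matching y values: none (0 points).
  x = 20: rhs = 15, matching y values: none (0 points).
  x = 21: rhs = 2, matching y values: 5, 18 (2 points).
  x = 22: rhs = 0, matching y values: 0 (1 points).
Total affine count: 17.
Full point count |E(F_23)| = 17 + 1 = 18.
Hasse bound: |18 − (23+1)| = |-6| = 6 ≤ 2√23 ≈ 9.5917 ✓.


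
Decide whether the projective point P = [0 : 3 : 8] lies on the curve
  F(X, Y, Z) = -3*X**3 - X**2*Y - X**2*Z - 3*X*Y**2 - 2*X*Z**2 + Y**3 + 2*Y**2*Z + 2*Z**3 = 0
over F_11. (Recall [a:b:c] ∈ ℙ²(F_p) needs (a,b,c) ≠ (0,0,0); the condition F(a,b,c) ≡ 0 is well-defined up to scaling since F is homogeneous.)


F(0,3,8) ≡ 7 (mod 11); P is NOT on the curve.

Evaluate F(0, 3, 8) term-by-term (mod 11).
  -3*X**3 ↦ -3·0·1·1 = 0
  -X**2*Y ↦ -1·0·3·1 = 0
  -X**2*Z ↦ -1·0·1·8 = 0
  -3*X*Y**2 ↦ -3·0·9·1 = 0
  -2*X*Z**2 ↦ -2·0·1·64 = 0
  Y**3 ↦ 1·1·27·1 = 27
  2*Y**2*Z ↦ 2·1·9·8 = 144
  2*Z**3 ↦ 2·1·1·512 = 1024
Sum: F(0, 3, 8) = (0) + (0) + (0) + (0) + (0) + (27) + (144) + (1024) = 1195.
Reducing mod 11: 1195 ≡ 7 (mod 11).
Since F(a, b, c) ≡ 7 ≠ 0 (mod 11), P does NOT lie on the curve.


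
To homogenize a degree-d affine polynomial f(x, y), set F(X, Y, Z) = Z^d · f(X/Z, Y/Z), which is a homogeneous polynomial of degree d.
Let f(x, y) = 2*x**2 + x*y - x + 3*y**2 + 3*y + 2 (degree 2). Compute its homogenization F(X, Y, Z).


F(X, Y, Z) = 2*X**2 + X*Y - X*Z + 3*Y**2 + 3*Y*Z + 2*Z**2

deg(f) = 2.
Substitute x = X/Z, y = Y/Z into f, then multiply by Z^2.
  monomial 2·x^2·y^0 ↦ 2·X^2·Y^0·Z^0.
  monomial 1·x^1·y^1 ↦ 1·X^1·Y^1·Z^0.
  monomial -1·x^1·y^0 ↦ -1·X^1·Y^0·Z^1.
  monomial 3·x^0·y^2 ↦ 3·X^0·Y^2·Z^0.
  monomial 3·x^0·y^1 ↦ 3·X^0·Y^1·Z^1.
  monomial 2·x^0·y^0 ↦ 2·X^0·Y^0·Z^2.
Collecting: F(X, Y, Z) = 2*X**2 + X*Y - X*Z + 3*Y**2 + 3*Y*Z + 2*Z**2.


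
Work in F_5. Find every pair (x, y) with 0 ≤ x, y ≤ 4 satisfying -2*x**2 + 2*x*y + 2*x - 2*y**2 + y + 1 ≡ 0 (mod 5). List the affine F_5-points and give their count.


Affine F_5-points: {(0, 1), (0, 2), (2, 1), (2, 4), (3, 2), (3, 4)}; count = 6.

For each of the 25 pairs (x, y) ∈ F_5², evaluate f(x, y) mod 5. Record the zeros.
  x = 0: [0↦1, 1↦0, 2↦0, 3↦1, 4↦3]  zeros at y ∈ {1, 2}
  x = 1: [0↦1, 1↦2, 2↦4, 3↦2, 4↦1]  zeros at y ∈ ∅
  x = 2: [0↦2, 1↦0, 2↦4, 3↦4, 4↦0]  zeros at y ∈ {1, 4}
  x = 3: [0↦4, 1↦4, 2↦0, 3↦2, 4↦0]  zeros at y ∈ {2, 4}
  x = 4: [0↦2, 1↦4, 2↦2, 3↦1, 4↦1]  zeros at y ∈ ∅
Collecting zeros: affine points = {(0, 1), (0, 2), (2, 1), (2, 4), (3, 2), (3, 4)}.
Total count |C(F_5)_aff| = 6.


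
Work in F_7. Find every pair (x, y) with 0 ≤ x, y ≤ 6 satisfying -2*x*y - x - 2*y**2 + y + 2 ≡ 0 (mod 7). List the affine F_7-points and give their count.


Affine F_7-points: {(1, 4), (1, 6), (2, 0), (2, 2), (5, 1), (5, 5)}; count = 6.

For each of the 49 pairs (x, y) ∈ F_7², evaluate f(x, y) mod 7. Record the zeros.
  x = 0: [0↦2, 1↦1, 2↦3, 3↦1, 4↦2, 5↦6, 6↦6]  zeros at y ∈ ∅
  x = 1: [0↦1, 1↦5, 2↦5, 3↦1, 4↦0, 5↦2, 6↦0]  zeros at y ∈ {4, 6}
  x = 2: [0↦0, 1↦2, 2↦0, 3↦1, 4↦5, 5↦5, 6↦1]  zeros at y ∈ {0, 2}
  x = 3: [0↦6, 1↦6, 2↦2, 3↦1, 4↦3, 5↦1, 6↦2]  zeros at y ∈ ∅
  x = 4: [0↦5, 1↦3, 2↦4, 3↦1, 4↦1, 5↦4, 6↦3]  zeros at y ∈ ∅
  x = 5: [0↦4, 1↦0, 2↦6, 3↦1, 4↦6, 5↦0, 6↦4]  zeros at y ∈ {1, 5}
  x = 6: [0↦3, 1↦4, 2↦1, 3↦1, 4↦4, 5↦3, 6↦5]  zeros at y ∈ ∅
Collecting zeros: affine points = {(1, 4), (1, 6), (2, 0), (2, 2), (5, 1), (5, 5)}.
Total count |C(F_7)_aff| = 6.
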